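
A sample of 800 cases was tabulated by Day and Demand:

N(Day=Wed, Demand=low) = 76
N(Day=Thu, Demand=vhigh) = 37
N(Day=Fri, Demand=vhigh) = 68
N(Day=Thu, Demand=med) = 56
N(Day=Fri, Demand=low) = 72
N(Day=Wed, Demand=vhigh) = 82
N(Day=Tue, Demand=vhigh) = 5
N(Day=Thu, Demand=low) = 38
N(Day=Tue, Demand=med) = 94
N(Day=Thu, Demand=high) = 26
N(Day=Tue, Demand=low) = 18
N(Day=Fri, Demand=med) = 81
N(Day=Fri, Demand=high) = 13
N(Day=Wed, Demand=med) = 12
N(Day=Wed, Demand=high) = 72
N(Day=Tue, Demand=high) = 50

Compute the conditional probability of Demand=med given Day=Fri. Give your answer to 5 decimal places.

Total with Day=Fri: 72 + 81 + 13 + 68 = 234.
P(Demand=med | Day=Fri) = 81/234 = 0.34615.

0.34615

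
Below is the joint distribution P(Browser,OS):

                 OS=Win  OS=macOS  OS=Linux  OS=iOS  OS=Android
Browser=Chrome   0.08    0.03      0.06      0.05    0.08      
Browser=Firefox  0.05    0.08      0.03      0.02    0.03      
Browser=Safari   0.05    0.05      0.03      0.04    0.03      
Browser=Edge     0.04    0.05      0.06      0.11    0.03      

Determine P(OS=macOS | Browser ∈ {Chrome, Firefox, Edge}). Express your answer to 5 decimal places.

0.20000

P(Browser=Chrome) = 0.08 + 0.03 + 0.06 + 0.05 + 0.08 = 0.30.
P(Browser=Firefox) = 0.05 + 0.08 + 0.03 + 0.02 + 0.03 = 0.21.
P(Browser=Edge) = 0.04 + 0.05 + 0.06 + 0.11 + 0.03 = 0.29.
P(Browser ∈ {Chrome, Firefox, Edge}) = 0.30 + 0.21 + 0.29 = 0.80; P(OS=macOS, Browser ∈ {Chrome, Firefox, Edge}) = 0.03 + 0.08 + 0.05 = 0.16.
P(OS=macOS | Browser ∈ {Chrome, Firefox, Edge}) = 0.16/0.80 = 0.20000.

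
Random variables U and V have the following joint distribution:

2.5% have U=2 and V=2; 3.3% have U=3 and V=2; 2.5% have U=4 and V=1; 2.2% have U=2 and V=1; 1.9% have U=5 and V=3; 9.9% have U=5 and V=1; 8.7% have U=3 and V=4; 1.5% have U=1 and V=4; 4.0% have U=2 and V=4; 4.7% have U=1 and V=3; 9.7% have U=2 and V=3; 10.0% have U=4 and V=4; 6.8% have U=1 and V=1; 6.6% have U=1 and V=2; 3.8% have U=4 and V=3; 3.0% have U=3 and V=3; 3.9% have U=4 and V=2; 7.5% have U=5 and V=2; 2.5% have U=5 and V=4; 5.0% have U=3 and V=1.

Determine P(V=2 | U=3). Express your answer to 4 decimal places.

0.1650

P(U=3) = 0.050 + 0.033 + 0.030 + 0.087 = 0.200.
P(V=2 | U=3) = 0.033/0.200 = 0.1650.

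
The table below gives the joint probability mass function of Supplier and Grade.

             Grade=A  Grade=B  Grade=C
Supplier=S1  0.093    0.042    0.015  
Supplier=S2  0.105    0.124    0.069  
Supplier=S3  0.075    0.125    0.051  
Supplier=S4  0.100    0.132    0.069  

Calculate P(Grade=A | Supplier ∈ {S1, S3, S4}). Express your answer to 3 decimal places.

P(Supplier=S1) = 0.093 + 0.042 + 0.015 = 0.150.
P(Supplier=S3) = 0.075 + 0.125 + 0.051 = 0.251.
P(Supplier=S4) = 0.100 + 0.132 + 0.069 = 0.301.
P(Supplier ∈ {S1, S3, S4}) = 0.150 + 0.251 + 0.301 = 0.702; P(Grade=A, Supplier ∈ {S1, S3, S4}) = 0.093 + 0.075 + 0.100 = 0.268.
P(Grade=A | Supplier ∈ {S1, S3, S4}) = 0.268/0.702 = 0.382.

0.382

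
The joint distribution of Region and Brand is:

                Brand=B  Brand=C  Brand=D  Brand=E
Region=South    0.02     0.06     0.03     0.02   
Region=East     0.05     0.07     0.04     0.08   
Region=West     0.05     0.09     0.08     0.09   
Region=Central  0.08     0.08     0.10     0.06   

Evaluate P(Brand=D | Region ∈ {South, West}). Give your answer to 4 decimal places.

0.2500

P(Region=South) = 0.02 + 0.06 + 0.03 + 0.02 = 0.13.
P(Region=West) = 0.05 + 0.09 + 0.08 + 0.09 = 0.31.
P(Region ∈ {South, West}) = 0.13 + 0.31 = 0.44; P(Brand=D, Region ∈ {South, West}) = 0.03 + 0.08 = 0.11.
P(Brand=D | Region ∈ {South, West}) = 0.11/0.44 = 0.2500.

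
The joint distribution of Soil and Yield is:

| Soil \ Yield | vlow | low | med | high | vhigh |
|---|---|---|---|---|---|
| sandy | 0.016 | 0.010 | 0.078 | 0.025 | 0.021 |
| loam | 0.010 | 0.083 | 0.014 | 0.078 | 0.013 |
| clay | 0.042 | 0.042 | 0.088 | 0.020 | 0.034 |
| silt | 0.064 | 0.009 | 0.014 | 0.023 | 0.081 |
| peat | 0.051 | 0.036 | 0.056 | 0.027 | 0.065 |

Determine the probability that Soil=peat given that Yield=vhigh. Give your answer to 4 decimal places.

0.3037

P(Yield=vhigh) = 0.021 + 0.013 + 0.034 + 0.081 + 0.065 = 0.214.
P(Soil=peat | Yield=vhigh) = 0.065/0.214 = 0.3037.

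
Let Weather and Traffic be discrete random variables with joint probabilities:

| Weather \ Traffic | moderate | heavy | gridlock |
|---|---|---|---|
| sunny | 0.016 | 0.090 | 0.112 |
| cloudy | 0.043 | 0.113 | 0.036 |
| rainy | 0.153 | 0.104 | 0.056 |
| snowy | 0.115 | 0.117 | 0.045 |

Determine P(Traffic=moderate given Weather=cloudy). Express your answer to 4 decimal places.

P(Weather=cloudy) = 0.043 + 0.113 + 0.036 = 0.192.
P(Traffic=moderate | Weather=cloudy) = 0.043/0.192 = 0.2240.

0.2240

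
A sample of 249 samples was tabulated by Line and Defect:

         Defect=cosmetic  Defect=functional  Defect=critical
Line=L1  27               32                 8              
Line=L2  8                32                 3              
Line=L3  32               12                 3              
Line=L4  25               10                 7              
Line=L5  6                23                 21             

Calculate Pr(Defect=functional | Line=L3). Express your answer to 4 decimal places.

Total with Line=L3: 32 + 12 + 3 = 47.
P(Defect=functional | Line=L3) = 12/47 = 0.2553.

0.2553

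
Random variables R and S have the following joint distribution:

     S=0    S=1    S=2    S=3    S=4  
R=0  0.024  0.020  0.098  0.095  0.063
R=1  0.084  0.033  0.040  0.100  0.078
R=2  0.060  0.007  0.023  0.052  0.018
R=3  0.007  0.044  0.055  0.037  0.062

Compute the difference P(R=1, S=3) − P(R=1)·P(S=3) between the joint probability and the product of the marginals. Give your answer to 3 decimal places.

0.005

P(R=1) = 0.084 + 0.033 + 0.040 + 0.100 + 0.078 = 0.335.
P(S=3) = 0.095 + 0.100 + 0.052 + 0.037 = 0.284.
P(R=1, S=3) − P(R=1)P(S=3) = 0.100 − 0.335×0.284 = 0.005.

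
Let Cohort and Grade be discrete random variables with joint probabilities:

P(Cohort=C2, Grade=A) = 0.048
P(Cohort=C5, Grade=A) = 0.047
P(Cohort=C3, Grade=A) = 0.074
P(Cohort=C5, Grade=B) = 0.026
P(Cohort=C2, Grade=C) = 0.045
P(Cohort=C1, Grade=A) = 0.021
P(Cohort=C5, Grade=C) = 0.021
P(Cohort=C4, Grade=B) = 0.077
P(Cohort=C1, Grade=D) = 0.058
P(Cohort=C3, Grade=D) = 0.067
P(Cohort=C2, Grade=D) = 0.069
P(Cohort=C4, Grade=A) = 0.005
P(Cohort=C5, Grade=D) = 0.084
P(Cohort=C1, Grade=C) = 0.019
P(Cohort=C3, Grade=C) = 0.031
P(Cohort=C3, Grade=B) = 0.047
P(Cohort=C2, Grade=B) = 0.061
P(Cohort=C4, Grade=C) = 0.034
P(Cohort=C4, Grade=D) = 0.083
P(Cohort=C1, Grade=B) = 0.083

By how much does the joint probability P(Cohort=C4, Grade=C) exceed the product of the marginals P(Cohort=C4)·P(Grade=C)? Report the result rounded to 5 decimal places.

P(Cohort=C4) = 0.005 + 0.077 + 0.034 + 0.083 = 0.199.
P(Grade=C) = 0.019 + 0.045 + 0.031 + 0.034 + 0.021 = 0.150.
P(Cohort=C4, Grade=C) − P(Cohort=C4)P(Grade=C) = 0.034 − 0.199×0.150 = 0.00415.

0.00415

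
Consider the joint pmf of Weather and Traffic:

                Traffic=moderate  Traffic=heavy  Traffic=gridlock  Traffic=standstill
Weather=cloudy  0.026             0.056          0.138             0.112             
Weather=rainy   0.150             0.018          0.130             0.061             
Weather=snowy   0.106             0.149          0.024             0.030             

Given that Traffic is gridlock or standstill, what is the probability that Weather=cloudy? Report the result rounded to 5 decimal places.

P(Traffic=gridlock) = 0.138 + 0.130 + 0.024 = 0.292.
P(Traffic=standstill) = 0.112 + 0.061 + 0.030 = 0.203.
P(Traffic ∈ {gridlock, standstill}) = 0.292 + 0.203 = 0.495; P(Weather=cloudy, Traffic ∈ {gridlock, standstill}) = 0.138 + 0.112 = 0.250.
P(Weather=cloudy | Traffic ∈ {gridlock, standstill}) = 0.250/0.495 = 0.50505.

0.50505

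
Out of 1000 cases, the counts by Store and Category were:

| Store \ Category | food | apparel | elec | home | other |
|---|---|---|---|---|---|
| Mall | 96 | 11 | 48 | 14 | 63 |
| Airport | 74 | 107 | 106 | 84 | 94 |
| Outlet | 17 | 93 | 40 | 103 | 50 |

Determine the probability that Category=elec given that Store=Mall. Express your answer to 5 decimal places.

0.20690

Total with Store=Mall: 96 + 11 + 48 + 14 + 63 = 232.
P(Category=elec | Store=Mall) = 48/232 = 0.20690.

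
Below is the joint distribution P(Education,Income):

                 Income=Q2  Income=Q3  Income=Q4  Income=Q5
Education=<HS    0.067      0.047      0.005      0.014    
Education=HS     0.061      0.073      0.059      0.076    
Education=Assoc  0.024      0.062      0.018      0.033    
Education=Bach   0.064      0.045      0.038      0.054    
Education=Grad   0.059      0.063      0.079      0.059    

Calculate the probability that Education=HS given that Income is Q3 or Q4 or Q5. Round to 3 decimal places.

P(Income=Q3) = 0.047 + 0.073 + 0.062 + 0.045 + 0.063 = 0.290.
P(Income=Q4) = 0.005 + 0.059 + 0.018 + 0.038 + 0.079 = 0.199.
P(Income=Q5) = 0.014 + 0.076 + 0.033 + 0.054 + 0.059 = 0.236.
P(Income ∈ {Q3, Q4, Q5}) = 0.290 + 0.199 + 0.236 = 0.725; P(Education=HS, Income ∈ {Q3, Q4, Q5}) = 0.073 + 0.059 + 0.076 = 0.208.
P(Education=HS | Income ∈ {Q3, Q4, Q5}) = 0.208/0.725 = 0.287.

0.287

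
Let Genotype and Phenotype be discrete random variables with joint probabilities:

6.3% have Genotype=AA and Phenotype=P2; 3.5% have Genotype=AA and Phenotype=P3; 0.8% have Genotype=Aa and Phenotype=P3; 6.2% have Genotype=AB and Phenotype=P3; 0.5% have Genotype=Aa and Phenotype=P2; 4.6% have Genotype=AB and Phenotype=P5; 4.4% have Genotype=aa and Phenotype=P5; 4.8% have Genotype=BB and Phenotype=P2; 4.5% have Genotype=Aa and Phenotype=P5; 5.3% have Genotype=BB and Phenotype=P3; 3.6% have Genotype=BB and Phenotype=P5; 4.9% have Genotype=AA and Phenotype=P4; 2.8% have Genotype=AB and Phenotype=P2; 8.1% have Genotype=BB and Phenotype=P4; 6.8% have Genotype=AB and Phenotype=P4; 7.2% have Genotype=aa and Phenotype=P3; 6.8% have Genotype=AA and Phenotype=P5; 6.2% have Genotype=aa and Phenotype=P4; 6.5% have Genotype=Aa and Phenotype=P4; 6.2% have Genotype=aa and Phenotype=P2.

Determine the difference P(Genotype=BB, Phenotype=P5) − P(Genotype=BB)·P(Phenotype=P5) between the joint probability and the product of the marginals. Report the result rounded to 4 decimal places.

P(Genotype=BB) = 0.048 + 0.053 + 0.081 + 0.036 = 0.218.
P(Phenotype=P5) = 0.068 + 0.045 + 0.044 + 0.046 + 0.036 = 0.239.
P(Genotype=BB, Phenotype=P5) − P(Genotype=BB)P(Phenotype=P5) = 0.036 − 0.218×0.239 = -0.0161.

-0.0161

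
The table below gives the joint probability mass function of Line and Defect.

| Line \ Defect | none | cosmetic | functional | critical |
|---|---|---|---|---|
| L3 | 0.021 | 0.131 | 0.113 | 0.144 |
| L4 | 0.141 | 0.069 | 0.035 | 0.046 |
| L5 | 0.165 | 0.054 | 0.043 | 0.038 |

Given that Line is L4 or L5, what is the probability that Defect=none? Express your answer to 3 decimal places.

0.518

P(Line=L4) = 0.141 + 0.069 + 0.035 + 0.046 = 0.291.
P(Line=L5) = 0.165 + 0.054 + 0.043 + 0.038 = 0.300.
P(Line ∈ {L4, L5}) = 0.291 + 0.300 = 0.591; P(Defect=none, Line ∈ {L4, L5}) = 0.141 + 0.165 = 0.306.
P(Defect=none | Line ∈ {L4, L5}) = 0.306/0.591 = 0.518.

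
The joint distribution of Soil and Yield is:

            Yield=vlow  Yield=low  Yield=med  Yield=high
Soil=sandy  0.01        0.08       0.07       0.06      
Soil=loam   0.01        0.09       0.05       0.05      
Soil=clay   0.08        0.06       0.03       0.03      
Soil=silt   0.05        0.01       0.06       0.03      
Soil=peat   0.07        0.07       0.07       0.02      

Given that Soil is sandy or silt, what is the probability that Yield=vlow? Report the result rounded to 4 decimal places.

P(Soil=sandy) = 0.01 + 0.08 + 0.07 + 0.06 = 0.22.
P(Soil=silt) = 0.05 + 0.01 + 0.06 + 0.03 = 0.15.
P(Soil ∈ {sandy, silt}) = 0.22 + 0.15 = 0.37; P(Yield=vlow, Soil ∈ {sandy, silt}) = 0.01 + 0.05 = 0.06.
P(Yield=vlow | Soil ∈ {sandy, silt}) = 0.06/0.37 = 0.1622.

0.1622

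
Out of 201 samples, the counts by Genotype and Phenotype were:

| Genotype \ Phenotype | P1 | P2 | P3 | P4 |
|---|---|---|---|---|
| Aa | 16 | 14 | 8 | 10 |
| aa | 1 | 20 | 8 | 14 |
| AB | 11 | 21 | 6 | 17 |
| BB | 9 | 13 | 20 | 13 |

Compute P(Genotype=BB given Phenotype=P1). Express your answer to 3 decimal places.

Total with Phenotype=P1: 16 + 1 + 11 + 9 = 37.
P(Genotype=BB | Phenotype=P1) = 9/37 = 0.243.

0.243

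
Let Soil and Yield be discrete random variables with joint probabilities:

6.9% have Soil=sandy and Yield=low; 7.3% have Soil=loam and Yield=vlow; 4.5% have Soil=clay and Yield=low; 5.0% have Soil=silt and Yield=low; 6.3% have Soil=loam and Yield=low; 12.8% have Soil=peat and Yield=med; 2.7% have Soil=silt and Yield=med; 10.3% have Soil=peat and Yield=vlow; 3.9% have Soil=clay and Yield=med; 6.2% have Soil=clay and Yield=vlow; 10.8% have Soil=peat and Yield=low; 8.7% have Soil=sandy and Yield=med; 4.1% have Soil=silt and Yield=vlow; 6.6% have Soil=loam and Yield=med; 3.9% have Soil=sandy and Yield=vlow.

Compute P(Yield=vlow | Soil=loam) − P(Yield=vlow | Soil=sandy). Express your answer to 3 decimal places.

P(Soil=loam) = 0.073 + 0.063 + 0.066 = 0.202; P(Yield=vlow | Soil=loam) = 0.073/0.202 = 0.3614.
P(Soil=sandy) = 0.039 + 0.069 + 0.087 = 0.195; P(Yield=vlow | Soil=sandy) = 0.039/0.195 = 0.2000.
Difference = 0.161.

0.161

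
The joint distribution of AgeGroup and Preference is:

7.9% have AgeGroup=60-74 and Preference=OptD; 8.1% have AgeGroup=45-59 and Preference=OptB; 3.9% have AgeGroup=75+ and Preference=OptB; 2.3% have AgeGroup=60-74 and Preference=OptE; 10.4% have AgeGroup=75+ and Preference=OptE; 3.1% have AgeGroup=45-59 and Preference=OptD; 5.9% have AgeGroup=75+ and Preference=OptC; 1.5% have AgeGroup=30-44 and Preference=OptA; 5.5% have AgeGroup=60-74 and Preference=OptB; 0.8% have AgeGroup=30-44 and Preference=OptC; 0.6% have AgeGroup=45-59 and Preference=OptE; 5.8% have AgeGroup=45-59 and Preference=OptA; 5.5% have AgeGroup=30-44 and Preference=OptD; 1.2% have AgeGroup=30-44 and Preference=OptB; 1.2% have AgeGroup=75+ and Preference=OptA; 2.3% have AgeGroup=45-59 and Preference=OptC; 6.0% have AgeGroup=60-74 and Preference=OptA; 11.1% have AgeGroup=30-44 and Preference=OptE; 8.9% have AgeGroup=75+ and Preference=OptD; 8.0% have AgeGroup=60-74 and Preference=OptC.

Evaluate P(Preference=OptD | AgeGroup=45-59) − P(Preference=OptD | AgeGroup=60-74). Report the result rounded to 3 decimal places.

P(AgeGroup=45-59) = 0.058 + 0.081 + 0.023 + 0.031 + 0.006 = 0.199; P(Preference=OptD | AgeGroup=45-59) = 0.031/0.199 = 0.1558.
P(AgeGroup=60-74) = 0.060 + 0.055 + 0.080 + 0.079 + 0.023 = 0.297; P(Preference=OptD | AgeGroup=60-74) = 0.079/0.297 = 0.2660.
Difference = -0.110.

-0.110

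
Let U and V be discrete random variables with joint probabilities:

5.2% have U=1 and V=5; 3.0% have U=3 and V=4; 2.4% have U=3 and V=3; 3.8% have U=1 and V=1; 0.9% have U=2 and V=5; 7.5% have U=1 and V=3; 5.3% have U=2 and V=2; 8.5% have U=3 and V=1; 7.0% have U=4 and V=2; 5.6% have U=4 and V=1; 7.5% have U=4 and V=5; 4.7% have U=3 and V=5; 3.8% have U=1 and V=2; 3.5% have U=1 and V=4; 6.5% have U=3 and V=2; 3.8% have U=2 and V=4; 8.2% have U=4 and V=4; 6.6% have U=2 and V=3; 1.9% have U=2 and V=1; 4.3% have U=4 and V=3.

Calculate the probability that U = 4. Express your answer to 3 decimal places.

P(U=4) = 0.056 + 0.070 + 0.043 + 0.082 + 0.075 = 0.326.

0.326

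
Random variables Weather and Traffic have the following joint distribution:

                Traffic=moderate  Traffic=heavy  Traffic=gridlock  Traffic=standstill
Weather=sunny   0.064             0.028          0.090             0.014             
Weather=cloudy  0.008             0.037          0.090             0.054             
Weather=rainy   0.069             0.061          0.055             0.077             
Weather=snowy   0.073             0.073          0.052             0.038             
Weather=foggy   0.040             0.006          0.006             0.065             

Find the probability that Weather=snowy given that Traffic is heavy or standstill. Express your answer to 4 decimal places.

0.2450

P(Traffic=heavy) = 0.028 + 0.037 + 0.061 + 0.073 + 0.006 = 0.205.
P(Traffic=standstill) = 0.014 + 0.054 + 0.077 + 0.038 + 0.065 = 0.248.
P(Traffic ∈ {heavy, standstill}) = 0.205 + 0.248 = 0.453; P(Weather=snowy, Traffic ∈ {heavy, standstill}) = 0.073 + 0.038 = 0.111.
P(Weather=snowy | Traffic ∈ {heavy, standstill}) = 0.111/0.453 = 0.2450.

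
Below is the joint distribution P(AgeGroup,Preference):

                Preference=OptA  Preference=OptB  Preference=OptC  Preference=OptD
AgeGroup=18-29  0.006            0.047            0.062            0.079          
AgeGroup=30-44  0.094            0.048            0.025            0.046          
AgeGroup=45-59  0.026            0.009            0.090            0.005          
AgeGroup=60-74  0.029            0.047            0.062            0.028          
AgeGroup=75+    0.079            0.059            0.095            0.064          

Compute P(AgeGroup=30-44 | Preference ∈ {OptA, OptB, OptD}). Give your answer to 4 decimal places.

0.2823

P(Preference=OptA) = 0.006 + 0.094 + 0.026 + 0.029 + 0.079 = 0.234.
P(Preference=OptB) = 0.047 + 0.048 + 0.009 + 0.047 + 0.059 = 0.210.
P(Preference=OptD) = 0.079 + 0.046 + 0.005 + 0.028 + 0.064 = 0.222.
P(Preference ∈ {OptA, OptB, OptD}) = 0.234 + 0.210 + 0.222 = 0.666; P(AgeGroup=30-44, Preference ∈ {OptA, OptB, OptD}) = 0.094 + 0.048 + 0.046 = 0.188.
P(AgeGroup=30-44 | Preference ∈ {OptA, OptB, OptD}) = 0.188/0.666 = 0.2823.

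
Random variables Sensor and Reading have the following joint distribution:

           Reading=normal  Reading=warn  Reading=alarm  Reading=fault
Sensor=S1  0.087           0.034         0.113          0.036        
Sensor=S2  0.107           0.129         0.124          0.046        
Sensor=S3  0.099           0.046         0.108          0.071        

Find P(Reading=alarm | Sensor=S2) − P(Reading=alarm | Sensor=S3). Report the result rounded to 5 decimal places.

P(Sensor=S2) = 0.107 + 0.129 + 0.124 + 0.046 = 0.406; P(Reading=alarm | Sensor=S2) = 0.124/0.406 = 0.305419.
P(Sensor=S3) = 0.099 + 0.046 + 0.108 + 0.071 = 0.324; P(Reading=alarm | Sensor=S3) = 0.108/0.324 = 0.333333.
Difference = -0.02791.

-0.02791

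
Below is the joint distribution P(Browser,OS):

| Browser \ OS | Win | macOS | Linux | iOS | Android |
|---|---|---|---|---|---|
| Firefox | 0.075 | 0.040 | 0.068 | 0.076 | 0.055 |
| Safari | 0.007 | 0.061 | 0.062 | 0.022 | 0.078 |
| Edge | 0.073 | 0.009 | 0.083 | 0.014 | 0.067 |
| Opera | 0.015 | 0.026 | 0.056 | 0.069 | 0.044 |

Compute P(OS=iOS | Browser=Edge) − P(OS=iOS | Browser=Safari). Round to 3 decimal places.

-0.039

P(Browser=Edge) = 0.073 + 0.009 + 0.083 + 0.014 + 0.067 = 0.246; P(OS=iOS | Browser=Edge) = 0.014/0.246 = 0.0569.
P(Browser=Safari) = 0.007 + 0.061 + 0.062 + 0.022 + 0.078 = 0.230; P(OS=iOS | Browser=Safari) = 0.022/0.230 = 0.0957.
Difference = -0.039.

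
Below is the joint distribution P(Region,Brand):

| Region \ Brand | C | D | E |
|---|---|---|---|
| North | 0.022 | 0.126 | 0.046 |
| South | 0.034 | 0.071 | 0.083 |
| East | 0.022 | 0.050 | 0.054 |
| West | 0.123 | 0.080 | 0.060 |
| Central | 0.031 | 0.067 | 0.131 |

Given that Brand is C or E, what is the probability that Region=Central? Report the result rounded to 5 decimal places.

0.26733

P(Brand=C) = 0.022 + 0.034 + 0.022 + 0.123 + 0.031 = 0.232.
P(Brand=E) = 0.046 + 0.083 + 0.054 + 0.060 + 0.131 = 0.374.
P(Brand ∈ {C, E}) = 0.232 + 0.374 = 0.606; P(Region=Central, Brand ∈ {C, E}) = 0.031 + 0.131 = 0.162.
P(Region=Central | Brand ∈ {C, E}) = 0.162/0.606 = 0.26733.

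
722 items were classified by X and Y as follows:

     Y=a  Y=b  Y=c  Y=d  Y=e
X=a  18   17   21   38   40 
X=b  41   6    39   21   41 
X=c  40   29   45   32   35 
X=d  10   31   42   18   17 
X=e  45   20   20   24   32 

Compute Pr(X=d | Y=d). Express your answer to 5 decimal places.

0.13534

Total with Y=d: 38 + 21 + 32 + 18 + 24 = 133.
P(X=d | Y=d) = 18/133 = 0.13534.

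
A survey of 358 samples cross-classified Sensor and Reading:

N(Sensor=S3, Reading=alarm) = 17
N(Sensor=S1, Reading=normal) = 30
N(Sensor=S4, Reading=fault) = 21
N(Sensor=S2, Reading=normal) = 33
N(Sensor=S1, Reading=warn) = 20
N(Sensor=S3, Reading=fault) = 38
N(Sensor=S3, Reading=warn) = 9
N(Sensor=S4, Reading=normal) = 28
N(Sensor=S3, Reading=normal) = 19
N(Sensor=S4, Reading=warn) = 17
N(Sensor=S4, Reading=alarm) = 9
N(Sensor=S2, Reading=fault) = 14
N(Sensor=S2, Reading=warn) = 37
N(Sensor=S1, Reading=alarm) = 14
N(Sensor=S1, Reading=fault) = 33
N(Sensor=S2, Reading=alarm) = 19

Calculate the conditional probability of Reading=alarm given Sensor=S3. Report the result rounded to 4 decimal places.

0.2048

Total with Sensor=S3: 19 + 9 + 17 + 38 = 83.
P(Reading=alarm | Sensor=S3) = 17/83 = 0.2048.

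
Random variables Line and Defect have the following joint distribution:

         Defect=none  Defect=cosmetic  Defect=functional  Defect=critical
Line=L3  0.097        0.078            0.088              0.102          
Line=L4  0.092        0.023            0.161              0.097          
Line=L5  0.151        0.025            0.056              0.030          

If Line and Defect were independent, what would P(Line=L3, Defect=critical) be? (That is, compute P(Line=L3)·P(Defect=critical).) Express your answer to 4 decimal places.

0.0836

P(Line=L3) = 0.097 + 0.078 + 0.088 + 0.102 = 0.365.
P(Defect=critical) = 0.102 + 0.097 + 0.030 = 0.229.
Product: 0.365 × 0.229 = 0.0836.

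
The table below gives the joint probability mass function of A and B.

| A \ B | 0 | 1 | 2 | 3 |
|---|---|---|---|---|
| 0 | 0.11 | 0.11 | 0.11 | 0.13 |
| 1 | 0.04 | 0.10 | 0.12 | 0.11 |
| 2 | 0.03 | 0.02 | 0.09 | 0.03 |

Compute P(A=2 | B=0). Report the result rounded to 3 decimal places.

P(B=0) = 0.11 + 0.04 + 0.03 = 0.18.
P(A=2 | B=0) = 0.03/0.18 = 0.167.

0.167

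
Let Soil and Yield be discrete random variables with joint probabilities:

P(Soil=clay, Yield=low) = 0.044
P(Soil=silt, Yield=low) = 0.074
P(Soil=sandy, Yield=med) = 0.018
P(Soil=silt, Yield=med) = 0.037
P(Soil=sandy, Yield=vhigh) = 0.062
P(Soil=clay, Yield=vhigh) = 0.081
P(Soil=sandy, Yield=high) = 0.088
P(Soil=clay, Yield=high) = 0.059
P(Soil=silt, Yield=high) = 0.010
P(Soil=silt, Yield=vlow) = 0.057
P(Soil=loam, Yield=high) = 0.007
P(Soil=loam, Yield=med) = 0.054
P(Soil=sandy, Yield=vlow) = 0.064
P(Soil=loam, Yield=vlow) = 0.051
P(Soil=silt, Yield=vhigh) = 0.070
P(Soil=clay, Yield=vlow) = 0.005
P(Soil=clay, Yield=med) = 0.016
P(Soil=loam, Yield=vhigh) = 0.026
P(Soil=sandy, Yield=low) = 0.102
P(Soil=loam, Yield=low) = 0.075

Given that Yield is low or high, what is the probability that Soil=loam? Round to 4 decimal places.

P(Yield=low) = 0.102 + 0.075 + 0.044 + 0.074 = 0.295.
P(Yield=high) = 0.088 + 0.007 + 0.059 + 0.010 = 0.164.
P(Yield ∈ {low, high}) = 0.295 + 0.164 = 0.459; P(Soil=loam, Yield ∈ {low, high}) = 0.075 + 0.007 = 0.082.
P(Soil=loam | Yield ∈ {low, high}) = 0.082/0.459 = 0.1786.

0.1786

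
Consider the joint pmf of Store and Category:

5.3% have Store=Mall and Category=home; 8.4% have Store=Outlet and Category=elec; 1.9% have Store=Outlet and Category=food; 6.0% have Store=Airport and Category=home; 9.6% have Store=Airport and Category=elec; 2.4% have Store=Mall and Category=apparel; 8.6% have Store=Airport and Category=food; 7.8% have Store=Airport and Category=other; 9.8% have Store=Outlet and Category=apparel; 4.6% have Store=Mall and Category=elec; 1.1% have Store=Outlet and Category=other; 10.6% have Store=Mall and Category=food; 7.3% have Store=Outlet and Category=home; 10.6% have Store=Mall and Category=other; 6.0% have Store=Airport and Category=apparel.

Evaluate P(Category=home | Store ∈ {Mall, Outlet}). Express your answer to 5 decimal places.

P(Store=Mall) = 0.106 + 0.024 + 0.046 + 0.053 + 0.106 = 0.335.
P(Store=Outlet) = 0.019 + 0.098 + 0.084 + 0.073 + 0.011 = 0.285.
P(Store ∈ {Mall, Outlet}) = 0.335 + 0.285 = 0.620; P(Category=home, Store ∈ {Mall, Outlet}) = 0.053 + 0.073 = 0.126.
P(Category=home | Store ∈ {Mall, Outlet}) = 0.126/0.620 = 0.20323.

0.20323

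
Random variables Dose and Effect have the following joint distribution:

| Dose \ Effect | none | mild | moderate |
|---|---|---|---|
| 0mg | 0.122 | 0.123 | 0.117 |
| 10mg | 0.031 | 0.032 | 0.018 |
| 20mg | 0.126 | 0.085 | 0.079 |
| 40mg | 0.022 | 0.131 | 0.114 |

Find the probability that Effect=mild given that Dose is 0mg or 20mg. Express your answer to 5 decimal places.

P(Dose=0mg) = 0.122 + 0.123 + 0.117 = 0.362.
P(Dose=20mg) = 0.126 + 0.085 + 0.079 = 0.290.
P(Dose ∈ {0mg, 20mg}) = 0.362 + 0.290 = 0.652; P(Effect=mild, Dose ∈ {0mg, 20mg}) = 0.123 + 0.085 = 0.208.
P(Effect=mild | Dose ∈ {0mg, 20mg}) = 0.208/0.652 = 0.31902.

0.31902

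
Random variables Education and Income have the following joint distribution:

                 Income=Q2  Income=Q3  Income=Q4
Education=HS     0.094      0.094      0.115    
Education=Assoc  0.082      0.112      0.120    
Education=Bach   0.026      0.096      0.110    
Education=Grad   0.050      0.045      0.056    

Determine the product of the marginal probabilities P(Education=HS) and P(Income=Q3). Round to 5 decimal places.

0.10514

P(Education=HS) = 0.094 + 0.094 + 0.115 = 0.303.
P(Income=Q3) = 0.094 + 0.112 + 0.096 + 0.045 = 0.347.
Product: 0.303 × 0.347 = 0.10514.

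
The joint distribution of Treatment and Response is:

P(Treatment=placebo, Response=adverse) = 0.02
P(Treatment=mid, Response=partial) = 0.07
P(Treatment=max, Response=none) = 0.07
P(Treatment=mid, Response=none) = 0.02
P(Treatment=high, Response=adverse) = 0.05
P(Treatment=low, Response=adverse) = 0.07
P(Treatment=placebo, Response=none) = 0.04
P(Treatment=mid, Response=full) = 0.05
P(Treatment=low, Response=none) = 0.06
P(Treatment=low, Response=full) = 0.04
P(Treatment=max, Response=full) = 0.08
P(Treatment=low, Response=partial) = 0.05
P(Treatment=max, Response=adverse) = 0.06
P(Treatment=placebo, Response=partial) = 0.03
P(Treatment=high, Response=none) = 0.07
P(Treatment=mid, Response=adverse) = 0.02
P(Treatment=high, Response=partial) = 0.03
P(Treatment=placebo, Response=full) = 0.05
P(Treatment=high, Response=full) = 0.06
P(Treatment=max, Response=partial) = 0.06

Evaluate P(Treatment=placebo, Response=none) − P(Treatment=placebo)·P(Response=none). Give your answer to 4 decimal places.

0.0036

P(Treatment=placebo) = 0.04 + 0.03 + 0.05 + 0.02 = 0.14.
P(Response=none) = 0.04 + 0.06 + 0.02 + 0.07 + 0.07 = 0.26.
P(Treatment=placebo, Response=none) − P(Treatment=placebo)P(Response=none) = 0.04 − 0.14×0.26 = 0.0036.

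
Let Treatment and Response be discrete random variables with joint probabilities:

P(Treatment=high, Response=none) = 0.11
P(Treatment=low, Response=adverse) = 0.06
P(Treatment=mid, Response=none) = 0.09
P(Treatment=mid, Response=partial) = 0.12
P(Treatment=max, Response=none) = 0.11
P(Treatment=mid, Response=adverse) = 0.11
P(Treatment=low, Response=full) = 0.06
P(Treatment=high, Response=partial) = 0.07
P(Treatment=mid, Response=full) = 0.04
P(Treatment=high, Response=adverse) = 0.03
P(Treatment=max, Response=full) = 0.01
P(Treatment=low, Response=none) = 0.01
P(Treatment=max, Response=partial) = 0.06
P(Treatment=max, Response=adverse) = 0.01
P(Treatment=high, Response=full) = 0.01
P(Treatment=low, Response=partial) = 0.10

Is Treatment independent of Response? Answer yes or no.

P(Treatment=low) = 0.23 and P(Response=none) = 0.32, so their product is 0.0736, but P(Treatment=low, Response=none) = 0.01. Since these differ, Treatment and Response are not independent.

no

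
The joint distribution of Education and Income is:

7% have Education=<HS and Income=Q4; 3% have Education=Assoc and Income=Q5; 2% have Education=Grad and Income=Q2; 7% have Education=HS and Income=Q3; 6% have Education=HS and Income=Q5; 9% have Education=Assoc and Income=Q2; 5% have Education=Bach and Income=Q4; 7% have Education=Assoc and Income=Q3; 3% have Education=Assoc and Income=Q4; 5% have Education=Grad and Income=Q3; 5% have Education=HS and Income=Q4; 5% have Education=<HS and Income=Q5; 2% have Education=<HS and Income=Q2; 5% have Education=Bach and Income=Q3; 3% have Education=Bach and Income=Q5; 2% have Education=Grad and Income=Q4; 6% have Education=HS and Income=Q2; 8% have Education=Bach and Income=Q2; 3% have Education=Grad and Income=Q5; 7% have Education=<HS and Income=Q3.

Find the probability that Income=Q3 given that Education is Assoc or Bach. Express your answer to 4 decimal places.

0.2791

P(Education=Assoc) = 0.09 + 0.07 + 0.03 + 0.03 = 0.22.
P(Education=Bach) = 0.08 + 0.05 + 0.05 + 0.03 = 0.21.
P(Education ∈ {Assoc, Bach}) = 0.22 + 0.21 = 0.43; P(Income=Q3, Education ∈ {Assoc, Bach}) = 0.07 + 0.05 = 0.12.
P(Income=Q3 | Education ∈ {Assoc, Bach}) = 0.12/0.43 = 0.2791.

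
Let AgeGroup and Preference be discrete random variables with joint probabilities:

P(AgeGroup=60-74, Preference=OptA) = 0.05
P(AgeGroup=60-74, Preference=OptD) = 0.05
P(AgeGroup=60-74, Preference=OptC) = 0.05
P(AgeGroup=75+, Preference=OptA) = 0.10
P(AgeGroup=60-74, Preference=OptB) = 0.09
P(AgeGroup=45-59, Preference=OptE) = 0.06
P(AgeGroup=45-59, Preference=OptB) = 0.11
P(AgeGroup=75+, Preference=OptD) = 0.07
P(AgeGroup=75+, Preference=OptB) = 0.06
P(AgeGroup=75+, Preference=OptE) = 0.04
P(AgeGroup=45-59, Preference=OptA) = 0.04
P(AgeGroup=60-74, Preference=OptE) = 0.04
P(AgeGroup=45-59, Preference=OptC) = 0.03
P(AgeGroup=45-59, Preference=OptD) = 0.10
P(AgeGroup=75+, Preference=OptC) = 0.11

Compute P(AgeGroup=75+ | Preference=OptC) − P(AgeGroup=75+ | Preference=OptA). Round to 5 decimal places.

P(Preference=OptC) = 0.03 + 0.05 + 0.11 = 0.19; P(AgeGroup=75+ | Preference=OptC) = 0.11/0.19 = 0.578947.
P(Preference=OptA) = 0.04 + 0.05 + 0.10 = 0.19; P(AgeGroup=75+ | Preference=OptA) = 0.10/0.19 = 0.526316.
Difference = 0.05263.

0.05263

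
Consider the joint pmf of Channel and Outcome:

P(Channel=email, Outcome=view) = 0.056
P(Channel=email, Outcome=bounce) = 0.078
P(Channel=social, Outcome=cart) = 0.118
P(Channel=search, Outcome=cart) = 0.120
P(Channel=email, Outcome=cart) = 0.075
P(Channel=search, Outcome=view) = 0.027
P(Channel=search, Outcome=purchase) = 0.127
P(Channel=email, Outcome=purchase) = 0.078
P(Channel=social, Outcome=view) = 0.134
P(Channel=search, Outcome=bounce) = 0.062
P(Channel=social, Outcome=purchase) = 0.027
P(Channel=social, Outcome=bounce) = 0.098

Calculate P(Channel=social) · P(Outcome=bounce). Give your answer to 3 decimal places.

P(Channel=social) = 0.098 + 0.134 + 0.118 + 0.027 = 0.377.
P(Outcome=bounce) = 0.078 + 0.062 + 0.098 = 0.238.
Product: 0.377 × 0.238 = 0.090.

0.090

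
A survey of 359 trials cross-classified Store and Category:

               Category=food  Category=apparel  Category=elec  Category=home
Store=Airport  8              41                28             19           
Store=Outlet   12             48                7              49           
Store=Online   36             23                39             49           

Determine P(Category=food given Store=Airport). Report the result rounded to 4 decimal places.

Total with Store=Airport: 8 + 41 + 28 + 19 = 96.
P(Category=food | Store=Airport) = 8/96 = 0.0833.

0.0833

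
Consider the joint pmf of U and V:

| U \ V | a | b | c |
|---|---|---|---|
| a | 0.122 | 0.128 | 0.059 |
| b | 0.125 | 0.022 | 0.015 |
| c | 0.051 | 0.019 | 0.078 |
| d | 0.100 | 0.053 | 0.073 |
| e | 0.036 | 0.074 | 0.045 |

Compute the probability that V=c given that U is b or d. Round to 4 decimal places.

0.2268

P(U=b) = 0.125 + 0.022 + 0.015 = 0.162.
P(U=d) = 0.100 + 0.053 + 0.073 = 0.226.
P(U ∈ {b, d}) = 0.162 + 0.226 = 0.388; P(V=c, U ∈ {b, d}) = 0.015 + 0.073 = 0.088.
P(V=c | U ∈ {b, d}) = 0.088/0.388 = 0.2268.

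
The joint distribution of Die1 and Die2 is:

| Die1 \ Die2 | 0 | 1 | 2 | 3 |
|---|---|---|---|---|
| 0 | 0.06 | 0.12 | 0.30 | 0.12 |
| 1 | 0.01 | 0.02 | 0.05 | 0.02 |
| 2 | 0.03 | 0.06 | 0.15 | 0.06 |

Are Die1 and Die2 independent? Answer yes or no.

yes

Every cell satisfies P(Die1,Die2) = P(Die1)·P(Die2). For instance P(Die1=0) = 0.60, P(Die2=1) = 0.20, and 0.60×0.20 = 0.12 matches the joint entry. So Die1 and Die2 are independent.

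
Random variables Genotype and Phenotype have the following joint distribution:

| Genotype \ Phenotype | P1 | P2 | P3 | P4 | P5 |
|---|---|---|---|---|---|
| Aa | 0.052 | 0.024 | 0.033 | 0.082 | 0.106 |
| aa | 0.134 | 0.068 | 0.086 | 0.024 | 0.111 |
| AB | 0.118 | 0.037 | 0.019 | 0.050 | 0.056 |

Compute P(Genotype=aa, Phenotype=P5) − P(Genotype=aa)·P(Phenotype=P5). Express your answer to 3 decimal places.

-0.004

P(Genotype=aa) = 0.134 + 0.068 + 0.086 + 0.024 + 0.111 = 0.423.
P(Phenotype=P5) = 0.106 + 0.111 + 0.056 = 0.273.
P(Genotype=aa, Phenotype=P5) − P(Genotype=aa)P(Phenotype=P5) = 0.111 − 0.423×0.273 = -0.004.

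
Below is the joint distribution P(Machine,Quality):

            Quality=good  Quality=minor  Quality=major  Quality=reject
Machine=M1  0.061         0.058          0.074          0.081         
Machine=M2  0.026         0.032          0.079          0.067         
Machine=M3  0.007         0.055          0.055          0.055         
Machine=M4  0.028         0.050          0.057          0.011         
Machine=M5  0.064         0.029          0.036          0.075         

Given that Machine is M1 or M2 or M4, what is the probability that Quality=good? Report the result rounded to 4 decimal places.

0.1843

P(Machine=M1) = 0.061 + 0.058 + 0.074 + 0.081 = 0.274.
P(Machine=M2) = 0.026 + 0.032 + 0.079 + 0.067 = 0.204.
P(Machine=M4) = 0.028 + 0.050 + 0.057 + 0.011 = 0.146.
P(Machine ∈ {M1, M2, M4}) = 0.274 + 0.204 + 0.146 = 0.624; P(Quality=good, Machine ∈ {M1, M2, M4}) = 0.061 + 0.026 + 0.028 = 0.115.
P(Quality=good | Machine ∈ {M1, M2, M4}) = 0.115/0.624 = 0.1843.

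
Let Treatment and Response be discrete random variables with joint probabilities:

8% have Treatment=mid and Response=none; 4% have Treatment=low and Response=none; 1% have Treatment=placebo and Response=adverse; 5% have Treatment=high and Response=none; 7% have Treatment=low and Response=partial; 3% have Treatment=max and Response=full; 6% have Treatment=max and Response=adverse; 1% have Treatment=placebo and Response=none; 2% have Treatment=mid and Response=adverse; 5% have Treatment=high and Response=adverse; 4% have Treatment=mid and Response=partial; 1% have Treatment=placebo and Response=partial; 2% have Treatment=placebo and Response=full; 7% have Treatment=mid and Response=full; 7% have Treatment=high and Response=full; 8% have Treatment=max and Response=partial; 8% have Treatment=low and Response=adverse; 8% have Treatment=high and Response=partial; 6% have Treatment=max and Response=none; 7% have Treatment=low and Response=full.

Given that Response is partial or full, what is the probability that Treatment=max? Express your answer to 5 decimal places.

P(Response=partial) = 0.01 + 0.07 + 0.04 + 0.08 + 0.08 = 0.28.
P(Response=full) = 0.02 + 0.07 + 0.07 + 0.07 + 0.03 = 0.26.
P(Response ∈ {partial, full}) = 0.28 + 0.26 = 0.54; P(Treatment=max, Response ∈ {partial, full}) = 0.08 + 0.03 = 0.11.
P(Treatment=max | Response ∈ {partial, full}) = 0.11/0.54 = 0.20370.

0.20370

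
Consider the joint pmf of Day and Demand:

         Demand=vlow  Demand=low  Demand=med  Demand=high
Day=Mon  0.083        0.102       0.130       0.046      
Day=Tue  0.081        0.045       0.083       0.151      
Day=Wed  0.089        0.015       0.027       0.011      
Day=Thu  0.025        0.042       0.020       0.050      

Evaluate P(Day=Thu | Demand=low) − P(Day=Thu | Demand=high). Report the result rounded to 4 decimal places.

0.0121

P(Demand=low) = 0.102 + 0.045 + 0.015 + 0.042 = 0.204; P(Day=Thu | Demand=low) = 0.042/0.204 = 0.20588.
P(Demand=high) = 0.046 + 0.151 + 0.011 + 0.050 = 0.258; P(Day=Thu | Demand=high) = 0.050/0.258 = 0.19380.
Difference = 0.0121.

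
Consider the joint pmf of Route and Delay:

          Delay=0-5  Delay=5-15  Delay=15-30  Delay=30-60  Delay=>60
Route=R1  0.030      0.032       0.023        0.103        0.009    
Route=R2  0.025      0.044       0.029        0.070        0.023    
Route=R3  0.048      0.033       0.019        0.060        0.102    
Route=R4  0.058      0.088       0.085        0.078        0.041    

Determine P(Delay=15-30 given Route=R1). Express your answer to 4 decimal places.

0.1168

P(Route=R1) = 0.030 + 0.032 + 0.023 + 0.103 + 0.009 = 0.197.
P(Delay=15-30 | Route=R1) = 0.023/0.197 = 0.1168.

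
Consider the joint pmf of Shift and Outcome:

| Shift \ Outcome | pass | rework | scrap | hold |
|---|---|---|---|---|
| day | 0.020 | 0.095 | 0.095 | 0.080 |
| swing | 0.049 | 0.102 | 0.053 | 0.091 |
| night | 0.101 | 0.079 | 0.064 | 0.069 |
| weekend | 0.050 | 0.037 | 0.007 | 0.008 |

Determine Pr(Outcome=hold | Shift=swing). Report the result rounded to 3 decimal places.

0.308

P(Shift=swing) = 0.049 + 0.102 + 0.053 + 0.091 = 0.295.
P(Outcome=hold | Shift=swing) = 0.091/0.295 = 0.308.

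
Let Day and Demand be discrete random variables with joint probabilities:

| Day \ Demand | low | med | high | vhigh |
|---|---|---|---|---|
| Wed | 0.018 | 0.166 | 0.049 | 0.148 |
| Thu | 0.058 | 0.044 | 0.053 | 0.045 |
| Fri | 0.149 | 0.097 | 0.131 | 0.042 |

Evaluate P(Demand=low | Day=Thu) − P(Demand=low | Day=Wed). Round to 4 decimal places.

P(Day=Thu) = 0.058 + 0.044 + 0.053 + 0.045 = 0.200; P(Demand=low | Day=Thu) = 0.058/0.200 = 0.29000.
P(Day=Wed) = 0.018 + 0.166 + 0.049 + 0.148 = 0.381; P(Demand=low | Day=Wed) = 0.018/0.381 = 0.04724.
Difference = 0.2428.

0.2428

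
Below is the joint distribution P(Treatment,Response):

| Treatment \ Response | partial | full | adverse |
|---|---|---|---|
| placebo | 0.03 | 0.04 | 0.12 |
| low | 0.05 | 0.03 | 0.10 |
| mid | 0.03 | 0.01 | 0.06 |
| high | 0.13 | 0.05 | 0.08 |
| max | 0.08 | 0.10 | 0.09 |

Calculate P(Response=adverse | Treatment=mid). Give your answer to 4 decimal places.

0.6000

P(Treatment=mid) = 0.03 + 0.01 + 0.06 = 0.10.
P(Response=adverse | Treatment=mid) = 0.06/0.10 = 0.6000.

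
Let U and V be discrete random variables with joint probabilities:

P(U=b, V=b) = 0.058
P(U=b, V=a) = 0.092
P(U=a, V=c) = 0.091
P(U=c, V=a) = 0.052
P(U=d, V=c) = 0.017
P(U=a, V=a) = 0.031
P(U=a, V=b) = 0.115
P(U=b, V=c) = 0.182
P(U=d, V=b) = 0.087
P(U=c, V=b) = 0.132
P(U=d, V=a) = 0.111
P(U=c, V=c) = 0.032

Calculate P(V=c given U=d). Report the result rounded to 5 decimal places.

0.07907

P(U=d) = 0.111 + 0.087 + 0.017 = 0.215.
P(V=c | U=d) = 0.017/0.215 = 0.07907.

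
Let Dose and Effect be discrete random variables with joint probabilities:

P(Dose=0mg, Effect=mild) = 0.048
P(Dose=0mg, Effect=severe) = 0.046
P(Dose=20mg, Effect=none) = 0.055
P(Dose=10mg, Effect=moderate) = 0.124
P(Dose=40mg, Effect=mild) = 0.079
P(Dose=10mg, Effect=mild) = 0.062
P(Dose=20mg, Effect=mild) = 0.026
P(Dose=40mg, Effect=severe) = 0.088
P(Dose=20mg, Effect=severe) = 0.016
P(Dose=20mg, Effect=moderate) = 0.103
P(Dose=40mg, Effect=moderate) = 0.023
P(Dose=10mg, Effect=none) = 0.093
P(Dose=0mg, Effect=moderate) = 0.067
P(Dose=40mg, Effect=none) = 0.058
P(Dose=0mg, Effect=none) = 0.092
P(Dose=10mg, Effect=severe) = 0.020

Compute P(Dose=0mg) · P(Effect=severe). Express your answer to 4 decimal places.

0.0430

P(Dose=0mg) = 0.092 + 0.048 + 0.067 + 0.046 = 0.253.
P(Effect=severe) = 0.046 + 0.020 + 0.016 + 0.088 = 0.170.
Product: 0.253 × 0.170 = 0.0430.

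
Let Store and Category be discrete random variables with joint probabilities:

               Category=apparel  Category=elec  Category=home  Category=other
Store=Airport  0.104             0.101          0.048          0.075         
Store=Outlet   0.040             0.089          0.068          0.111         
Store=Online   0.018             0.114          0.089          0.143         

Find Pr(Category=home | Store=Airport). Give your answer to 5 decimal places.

P(Store=Airport) = 0.104 + 0.101 + 0.048 + 0.075 = 0.328.
P(Category=home | Store=Airport) = 0.048/0.328 = 0.14634.

0.14634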